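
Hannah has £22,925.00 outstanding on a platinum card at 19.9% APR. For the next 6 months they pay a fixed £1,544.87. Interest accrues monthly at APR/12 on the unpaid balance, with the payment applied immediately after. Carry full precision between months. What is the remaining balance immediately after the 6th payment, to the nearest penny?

£15,640.61

Monthly rate r = 19.9%/12 = 1.65833% = 0.0165833.
Each month: B ← B·(1+r) − £1,544.87.
Month 1: interest £380.17; balance after payment £21,760.30.
Month 2: interest £360.86; balance after payment £20,576.29.
Month 3: interest £341.22; balance after payment £19,372.64.
Month 4: interest £321.26; balance after payment £18,149.04.
Month 5: interest £300.97; balance after payment £16,905.14.
Month 6: interest £280.34; balance after payment £15,640.61.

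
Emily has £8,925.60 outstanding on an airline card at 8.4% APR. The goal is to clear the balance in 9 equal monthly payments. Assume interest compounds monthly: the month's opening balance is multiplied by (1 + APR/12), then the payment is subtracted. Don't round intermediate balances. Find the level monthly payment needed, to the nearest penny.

Monthly rate r = 8.4%/12 = 0.7% = 0.007.
Level-payment amortization: P = B₀·r / (1 − (1+r)^(−n)) = 8925.60·0.007 / (1 − 1.007^(−9)).
Denominator 1 − (1+r)^(−9) = 0.0608504278.
P = 62.4792 / 0.0608504278 ≈ 1026.77.

£1,026.77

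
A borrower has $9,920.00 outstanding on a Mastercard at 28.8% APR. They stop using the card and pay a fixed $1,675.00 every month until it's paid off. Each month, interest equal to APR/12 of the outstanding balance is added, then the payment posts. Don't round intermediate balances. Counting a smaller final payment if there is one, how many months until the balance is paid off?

Monthly rate r = 28.8%/12 = 2.4% = 0.024.
Recurrence: B ← B·(1+r) − $1,675.00.
Month 1: interest $238.08; balance after payment $8,483.08.
Month 2: interest $203.59; balance after payment $7,011.67.
Closed form: n = −ln(1 − rB₀/P)/ln(1+r) = −ln(0.85786)/ln(1.024) ≈ 6.464, so the balance reaches zero during payment 7.

7 months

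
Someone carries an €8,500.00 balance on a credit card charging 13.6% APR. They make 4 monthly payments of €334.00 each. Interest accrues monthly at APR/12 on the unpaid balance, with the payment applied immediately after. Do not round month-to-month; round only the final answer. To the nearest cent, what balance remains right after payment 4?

Monthly rate r = 13.6%/12 = 1.13333% = 0.0113333.
Each month: B ← B·(1+r) − €334.00.
Month 1: interest €96.33; balance after payment €8,262.33.
Month 2: interest €93.64; balance after payment €8,021.97.
Month 3: interest €90.92; balance after payment €7,778.89.
Month 4: interest €88.16; balance after payment €7,533.05.

€7,533.05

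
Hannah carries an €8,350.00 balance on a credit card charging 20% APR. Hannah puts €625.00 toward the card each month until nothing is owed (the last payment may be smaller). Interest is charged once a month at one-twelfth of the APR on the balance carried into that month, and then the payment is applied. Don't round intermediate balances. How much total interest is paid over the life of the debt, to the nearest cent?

Monthly rate r = 20%/12 = 1.66667% = 0.0166667.
Payoff takes n = ⌈−ln(1 − rB₀/P)/ln(1+r)⌉ = ⌈15.239⌉ = 16 payments; the last is €150.16.
Total paid = 15·€625.00 + €150.16 = €9,525.16.
Total interest = total paid − principal = €9,525.16 − €8,350.00 = €1,175.16.

€1,175.16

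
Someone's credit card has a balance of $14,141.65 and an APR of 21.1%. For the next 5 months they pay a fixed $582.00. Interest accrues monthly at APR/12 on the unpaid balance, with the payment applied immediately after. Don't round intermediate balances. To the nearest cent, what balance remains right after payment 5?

Monthly rate r = 21.1%/12 = 1.75833% = 0.0175833.
Each month: B ← B·(1+r) − $582.00.
Month 1: interest $248.66; balance after payment $13,808.31.
Month 2: interest $242.80; balance after payment $13,469.10.
Month 3: interest $236.83; balance after payment $13,123.94.
Month 4: interest $230.76; balance after payment $12,772.70.
Month 5: interest $224.59; balance after payment $12,415.28.

$12,415.28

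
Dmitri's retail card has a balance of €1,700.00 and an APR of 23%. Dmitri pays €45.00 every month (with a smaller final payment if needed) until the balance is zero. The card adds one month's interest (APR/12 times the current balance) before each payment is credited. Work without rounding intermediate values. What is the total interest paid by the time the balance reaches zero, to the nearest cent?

Monthly rate r = 23%/12 = 1.91667% = 0.0191667.
Payoff takes n = ⌈−ln(1 − rB₀/P)/ln(1+r)⌉ = ⌈67.822⌉ = 68 payments; the last is €37.06.
Total paid = 67·€45.00 + €37.06 = €3,052.06.
Total interest = total paid − principal = €3,052.06 − €1,700.00 = €1,352.06.

€1,352.06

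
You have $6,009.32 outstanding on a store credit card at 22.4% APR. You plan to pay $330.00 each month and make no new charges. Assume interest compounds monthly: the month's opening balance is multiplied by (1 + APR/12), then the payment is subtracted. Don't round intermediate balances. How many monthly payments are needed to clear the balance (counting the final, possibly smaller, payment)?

23 months

Monthly rate r = 22.4%/12 = 1.86667% = 0.0186667.
Recurrence: B ← B·(1+r) − $330.00.
Month 1: interest $112.17; balance after payment $5,791.49.
Month 2: interest $108.11; balance after payment $5,569.60.
Closed form: n = −ln(1 − rB₀/P)/ln(1+r) = −ln(0.66008)/ln(1.01867) ≈ 22.460, so the balance reaches zero during payment 23.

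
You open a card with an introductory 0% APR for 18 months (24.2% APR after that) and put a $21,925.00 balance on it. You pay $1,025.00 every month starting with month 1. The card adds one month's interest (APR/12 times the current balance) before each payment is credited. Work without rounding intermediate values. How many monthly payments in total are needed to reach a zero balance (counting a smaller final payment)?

Promo months 1–18 at r₀ = 0%/12 = 0; months 19+ at r₁ = 24.2%/12 = 0.0201667.
After month 18 (no interest yet): B = $21,925.00 − 18·$1,025.00 = $3,475.00.
Then at r₁ with $1,025.00/mo: n₂ = −ln(1 − r₁·B/P)/ln(1+r₁) ≈ 3.55 → 4 more payments.

22 months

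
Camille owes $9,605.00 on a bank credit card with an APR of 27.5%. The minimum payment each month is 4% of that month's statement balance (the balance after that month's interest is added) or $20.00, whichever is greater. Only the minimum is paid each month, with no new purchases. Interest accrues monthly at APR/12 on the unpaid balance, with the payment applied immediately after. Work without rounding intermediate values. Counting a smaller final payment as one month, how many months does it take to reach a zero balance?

Monthly rate r = 27.5%/12 = 2.29167% = 0.0229167.
While 4% of the post-interest balance exceeds $20.00, each month B ← (B·(1+r))·(1 − 0.04), i.e. B shrinks by the factor (1+r)·0.96 = 0.982.
This holds for months 1–164. Entering month 165 the balance is $488.41; 4% of the post-interest balance is now below $20.00, so the flat $20.00 minimum applies from here.
From month 165 a fixed $20.00 at rate r clears $488.41 in 37 more payments. Total: 164 + 37 = 201 months.

201 months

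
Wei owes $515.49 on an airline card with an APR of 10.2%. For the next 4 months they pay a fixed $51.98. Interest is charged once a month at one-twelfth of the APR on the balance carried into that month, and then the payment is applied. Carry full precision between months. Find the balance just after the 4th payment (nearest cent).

$322.66

Monthly rate r = 10.2%/12 = 0.85% = 0.0085.
Each month: B ← B·(1+r) − $51.98.
Month 1: interest $4.38; balance after payment $467.89.
Month 2: interest $3.98; balance after payment $419.89.
Month 3: interest $3.57; balance after payment $371.48.
Month 4: interest $3.16; balance after payment $322.66.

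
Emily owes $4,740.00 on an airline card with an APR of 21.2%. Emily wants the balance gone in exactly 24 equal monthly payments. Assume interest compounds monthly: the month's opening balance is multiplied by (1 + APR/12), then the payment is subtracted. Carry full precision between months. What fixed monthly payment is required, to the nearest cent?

Monthly rate r = 21.2%/12 = 1.76667% = 0.0176667.
Level-payment amortization: P = B₀·r / (1 − (1+r)^(−n)) = 4740.00·0.0176667 / (1 − 1.01767^(−24)).
Denominator 1 − (1+r)^(−24) = 0.343149084.
P = 83.74 / 0.343149084 ≈ 244.03.

$244.03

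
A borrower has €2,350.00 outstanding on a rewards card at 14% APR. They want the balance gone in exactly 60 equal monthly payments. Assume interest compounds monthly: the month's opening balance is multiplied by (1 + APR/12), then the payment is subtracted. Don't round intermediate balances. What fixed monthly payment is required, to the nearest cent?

Monthly rate r = 14%/12 = 1.16667% = 0.0116667.
Level-payment amortization: P = B₀·r / (1 − (1+r)^(−n)) = 2350.00·0.0116667 / (1 − 1.01167^(−60)).
Denominator 1 − (1+r)^(−60) = 0.501398525.
P = 27.4167 / 0.501398525 ≈ 54.68.

€54.68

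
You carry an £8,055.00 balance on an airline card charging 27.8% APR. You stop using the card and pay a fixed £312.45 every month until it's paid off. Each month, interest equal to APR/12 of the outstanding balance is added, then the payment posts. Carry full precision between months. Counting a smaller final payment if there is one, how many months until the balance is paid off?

40 payments

Monthly rate r = 27.8%/12 = 2.31667% = 0.0231667.
Recurrence: B ← B·(1+r) − £312.45.
Month 1: interest £186.61; balance after payment £7,929.16.
Month 2: interest £183.69; balance after payment £7,800.40.
Closed form: n = −ln(1 − rB₀/P)/ln(1+r) = −ln(0.40276)/ln(1.02317) ≈ 39.708, so the balance reaches zero during payment 40.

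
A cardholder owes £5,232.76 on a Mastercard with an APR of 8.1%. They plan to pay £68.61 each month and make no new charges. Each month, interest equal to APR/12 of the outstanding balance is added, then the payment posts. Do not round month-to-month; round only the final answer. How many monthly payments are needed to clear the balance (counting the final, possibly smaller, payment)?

Monthly rate r = 8.1%/12 = 0.675% = 0.00675.
Recurrence: B ← B·(1+r) − £68.61.
Month 1: interest £35.32; balance after payment £5,199.47.
Month 2: interest £35.10; balance after payment £5,165.96.
Closed form: n = −ln(1 − rB₀/P)/ln(1+r) = −ln(0.48519)/ln(1.00675) ≈ 107.504, so the balance reaches zero during payment 108.

108 months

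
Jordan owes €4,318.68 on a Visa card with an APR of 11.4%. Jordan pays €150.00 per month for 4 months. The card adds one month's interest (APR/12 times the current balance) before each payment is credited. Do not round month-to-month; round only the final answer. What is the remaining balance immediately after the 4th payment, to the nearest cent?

Monthly rate r = 11.4%/12 = 0.95% = 0.0095.
Each month: B ← B·(1+r) − €150.00.
Month 1: interest €41.03; balance after payment €4,209.71.
Month 2: interest €39.99; balance after payment €4,099.70.
Month 3: interest €38.95; balance after payment €3,988.65.
Month 4: interest €37.89; balance after payment €3,876.54.

€3,876.54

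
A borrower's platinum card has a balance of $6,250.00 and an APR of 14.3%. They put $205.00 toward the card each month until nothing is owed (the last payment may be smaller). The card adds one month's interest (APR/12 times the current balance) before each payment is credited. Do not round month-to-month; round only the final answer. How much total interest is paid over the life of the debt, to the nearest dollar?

$1,563

Monthly rate r = 14.3%/12 = 1.19167% = 0.0119167.
Payoff takes n = ⌈−ln(1 − rB₀/P)/ln(1+r)⌉ = ⌈38.111⌉ = 39 payments; the last is $22.97.
Total paid = 38·$205.00 + $22.97 = $7,812.97.
Total interest = total paid − principal = $7,812.97 − $6,250.00 = $1,562.97.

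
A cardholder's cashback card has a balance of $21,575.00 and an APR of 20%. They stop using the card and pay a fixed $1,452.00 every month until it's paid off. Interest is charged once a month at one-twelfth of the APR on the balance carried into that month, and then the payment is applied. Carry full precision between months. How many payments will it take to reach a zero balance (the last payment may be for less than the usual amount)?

18 months

Monthly rate r = 20%/12 = 1.66667% = 0.0166667.
Recurrence: B ← B·(1+r) − $1,452.00.
Month 1: interest $359.58; balance after payment $20,482.58.
Month 2: interest $341.38; balance after payment $19,371.96.
Closed form: n = −ln(1 − rB₀/P)/ln(1+r) = −ln(0.75235)/ln(1.01667) ≈ 17.215, so the balance reaches zero during payment 18.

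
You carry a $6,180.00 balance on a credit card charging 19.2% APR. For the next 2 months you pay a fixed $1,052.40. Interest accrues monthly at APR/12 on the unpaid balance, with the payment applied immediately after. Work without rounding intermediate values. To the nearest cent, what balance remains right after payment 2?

$4,257.70

Monthly rate r = 19.2%/12 = 1.6% = 0.016.
Each month: B ← B·(1+r) − $1,052.40.
Month 1: interest $98.88; balance after payment $5,226.48.
Month 2: interest $83.62; balance after payment $4,257.70.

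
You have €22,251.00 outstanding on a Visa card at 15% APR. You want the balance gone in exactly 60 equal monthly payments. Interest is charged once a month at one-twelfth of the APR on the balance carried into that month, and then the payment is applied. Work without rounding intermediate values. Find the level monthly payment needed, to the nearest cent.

Monthly rate r = 15%/12 = 1.25% = 0.0125.
Level-payment amortization: P = B₀·r / (1 − (1+r)^(−n)) = 22251.00·0.0125 / (1 − 1.0125^(−60)).
Denominator 1 − (1+r)^(−60) = 0.525432397.
P = 278.137 / 0.525432397 ≈ 529.35.

€529.35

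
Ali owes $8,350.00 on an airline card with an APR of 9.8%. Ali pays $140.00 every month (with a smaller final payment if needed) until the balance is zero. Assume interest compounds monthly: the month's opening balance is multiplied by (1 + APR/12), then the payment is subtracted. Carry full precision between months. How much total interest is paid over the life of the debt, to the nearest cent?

$3,142.01

Monthly rate r = 9.8%/12 = 0.816667% = 0.00816667.
Payoff takes n = ⌈−ln(1 − rB₀/P)/ln(1+r)⌉ = ⌈82.085⌉ = 83 payments; the last is $12.01.
Total paid = 82·$140.00 + $12.01 = $11,492.01.
Total interest = total paid − principal = $11,492.01 − $8,350.00 = $3,142.01.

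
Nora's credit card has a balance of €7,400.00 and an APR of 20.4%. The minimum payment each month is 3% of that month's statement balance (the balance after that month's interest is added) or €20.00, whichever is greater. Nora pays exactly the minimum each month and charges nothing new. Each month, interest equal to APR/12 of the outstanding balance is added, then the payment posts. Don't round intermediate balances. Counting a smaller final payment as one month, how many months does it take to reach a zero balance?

227 months

Monthly rate r = 20.4%/12 = 1.7% = 0.017.
While 3% of the post-interest balance exceeds €20.00, each month B ← (B·(1+r))·(1 − 0.03), i.e. B shrinks by the factor (1+r)·0.97 = 0.98649.
This holds for months 1–179. Entering month 180 the balance is €648.37; 3% of the post-interest balance is now below €20.00, so the flat €20.00 minimum applies from here.
From month 180 a fixed €20.00 at rate r clears €648.37 in 48 more payments. Total: 179 + 48 = 227 months.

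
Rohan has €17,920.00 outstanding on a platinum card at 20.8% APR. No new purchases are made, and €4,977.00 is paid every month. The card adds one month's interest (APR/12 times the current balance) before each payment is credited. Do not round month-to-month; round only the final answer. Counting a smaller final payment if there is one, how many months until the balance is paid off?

4 payments

Monthly rate r = 20.8%/12 = 1.73333% = 0.0173333.
Recurrence: B ← B·(1+r) − €4,977.00.
Month 1: interest €310.61; balance after payment €13,253.61.
Month 2: interest €229.73; balance after payment €8,506.34.
Month 3: interest €147.44; balance after payment €3,676.79.
Month 4: interest €63.73; balance after payment €0.00.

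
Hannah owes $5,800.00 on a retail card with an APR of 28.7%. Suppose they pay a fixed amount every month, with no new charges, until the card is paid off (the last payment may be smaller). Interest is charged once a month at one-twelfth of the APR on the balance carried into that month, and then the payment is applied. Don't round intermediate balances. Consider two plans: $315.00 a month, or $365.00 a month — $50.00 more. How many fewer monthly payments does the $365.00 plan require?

Monthly rate r = 28.7%/12 = 2.39167% = 0.0239167.
At $315.00/mo: n = ⌈−ln(1 − rB₀/P)/ln(1+r)⌉ = 25 payments (last $177.33); total interest = total paid − $5,800.00 = $1,937.33.
At $365.00/mo: 21 payments (last $84.26); total interest $1,584.26.
Payments saved = 25 − 21 = 4.

4 fewer payments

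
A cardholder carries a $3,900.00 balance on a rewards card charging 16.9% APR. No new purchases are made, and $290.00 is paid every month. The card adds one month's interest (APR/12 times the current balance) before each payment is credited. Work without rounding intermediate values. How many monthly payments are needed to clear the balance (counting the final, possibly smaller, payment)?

Monthly rate r = 16.9%/12 = 1.40833% = 0.0140833.
Recurrence: B ← B·(1+r) − $290.00.
Month 1: interest $54.92; balance after payment $3,664.93.
Month 2: interest $51.61; balance after payment $3,426.54.
Closed form: n = −ln(1 − rB₀/P)/ln(1+r) = −ln(0.8106)/ln(1.01408) ≈ 15.014, so the balance reaches zero during payment 16.

16 payments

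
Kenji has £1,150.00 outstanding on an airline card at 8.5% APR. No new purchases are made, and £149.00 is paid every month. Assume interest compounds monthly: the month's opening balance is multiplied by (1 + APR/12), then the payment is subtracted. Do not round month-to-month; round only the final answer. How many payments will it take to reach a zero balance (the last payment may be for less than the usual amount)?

Monthly rate r = 8.5%/12 = 0.708333% = 0.00708333.
Recurrence: B ← B·(1+r) − £149.00.
Month 1: interest £8.15; balance after payment £1,009.15.
Month 2: interest £7.15; balance after payment £867.29.
Closed form: n = −ln(1 − rB₀/P)/ln(1+r) = −ln(0.94533)/ln(1.00708) ≈ 7.965, so the balance reaches zero during payment 8.

8 months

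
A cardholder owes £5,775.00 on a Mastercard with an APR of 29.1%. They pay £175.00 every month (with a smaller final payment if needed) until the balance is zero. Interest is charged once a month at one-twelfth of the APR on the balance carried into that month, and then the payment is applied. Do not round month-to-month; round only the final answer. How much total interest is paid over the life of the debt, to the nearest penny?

Monthly rate r = 29.1%/12 = 2.425% = 0.02425.
Payoff takes n = ⌈−ln(1 − rB₀/P)/ln(1+r)⌉ = ⌈67.222⌉ = 68 payments; the last is £39.26.
Total paid = 67·£175.00 + £39.26 = £11,764.26.
Total interest = total paid − principal = £11,764.26 − £5,775.00 = £5,989.26.

£5,989.26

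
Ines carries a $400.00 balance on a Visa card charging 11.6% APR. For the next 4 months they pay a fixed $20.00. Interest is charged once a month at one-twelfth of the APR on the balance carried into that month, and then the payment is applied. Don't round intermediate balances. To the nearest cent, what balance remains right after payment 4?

$334.52

Monthly rate r = 11.6%/12 = 0.966667% = 0.00966667.
Each month: B ← B·(1+r) − $20.00.
Month 1: interest $3.87; balance after payment $383.87.
Month 2: interest $3.71; balance after payment $367.58.
Month 3: interest $3.55; balance after payment $351.13.
Month 4: interest $3.39; balance after payment $334.52.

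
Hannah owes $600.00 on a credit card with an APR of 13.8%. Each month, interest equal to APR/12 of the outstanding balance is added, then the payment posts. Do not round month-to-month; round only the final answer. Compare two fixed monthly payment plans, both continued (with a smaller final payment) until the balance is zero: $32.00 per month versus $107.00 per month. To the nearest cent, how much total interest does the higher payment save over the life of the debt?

$55.85

Monthly rate r = 13.8%/12 = 1.15% = 0.0115.
At $32.00/mo: n = ⌈−ln(1 − rB₀/P)/ln(1+r)⌉ = 22 payments (last $7.72); total interest = total paid − $600.00 = $79.72.
At $107.00/mo: 6 payments (last $88.87); total interest $23.87.
Interest saved = $79.72 − $23.87 = $55.85.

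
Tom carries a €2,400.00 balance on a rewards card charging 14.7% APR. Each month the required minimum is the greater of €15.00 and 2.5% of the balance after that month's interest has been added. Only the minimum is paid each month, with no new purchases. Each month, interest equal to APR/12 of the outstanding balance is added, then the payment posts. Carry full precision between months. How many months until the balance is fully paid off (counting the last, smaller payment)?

161 months

Monthly rate r = 14.7%/12 = 1.225% = 0.01225.
While 2.5% of the post-interest balance exceeds €15.00, each month B ← (B·(1+r))·(1 − 0.025), i.e. B shrinks by the factor (1+r)·0.975 = 0.98694.
This holds for months 1–107. Entering month 108 the balance is €588.16; 2.5% of the post-interest balance is now below €15.00, so the flat €15.00 minimum applies from here.
From month 108 a fixed €15.00 at rate r clears €588.16 in 54 more payments. Total: 107 + 54 = 161 months.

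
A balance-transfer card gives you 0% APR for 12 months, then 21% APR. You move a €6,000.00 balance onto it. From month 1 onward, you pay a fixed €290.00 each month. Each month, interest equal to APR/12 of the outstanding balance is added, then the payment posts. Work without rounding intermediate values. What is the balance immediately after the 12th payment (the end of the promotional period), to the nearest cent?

Promo months 1–12 at r₀ = 0%/12 = 0; months 13+ at r₁ = 21%/12 = 0.0175.
After month 12 (no interest yet): B = €6,000.00 − 12·€290.00 = €2,520.00.

€2,520.00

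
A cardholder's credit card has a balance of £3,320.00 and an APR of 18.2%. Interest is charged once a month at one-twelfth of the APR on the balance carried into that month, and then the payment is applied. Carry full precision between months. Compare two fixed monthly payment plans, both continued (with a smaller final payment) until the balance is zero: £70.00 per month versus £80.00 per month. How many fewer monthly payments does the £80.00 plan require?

19 fewer payments

Monthly rate r = 18.2%/12 = 1.51667% = 0.0151667.
At £70.00/mo: n = ⌈−ln(1 − rB₀/P)/ln(1+r)⌉ = 85 payments (last £28.74); total interest = total paid − £3,320.00 = £2,588.74.
At £80.00/mo: 66 payments (last £75.74); total interest £1,955.74.
Payments saved = 85 − 66 = 19.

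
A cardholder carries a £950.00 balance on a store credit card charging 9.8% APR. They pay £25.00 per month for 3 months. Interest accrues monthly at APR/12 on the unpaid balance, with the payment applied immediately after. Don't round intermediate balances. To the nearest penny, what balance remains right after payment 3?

£897.85

Monthly rate r = 9.8%/12 = 0.816667% = 0.00816667.
Each month: B ← B·(1+r) − £25.00.
Month 1: interest £7.76; balance after payment £932.76.
Month 2: interest £7.62; balance after payment £915.38.
Month 3: interest £7.48; balance after payment £897.85.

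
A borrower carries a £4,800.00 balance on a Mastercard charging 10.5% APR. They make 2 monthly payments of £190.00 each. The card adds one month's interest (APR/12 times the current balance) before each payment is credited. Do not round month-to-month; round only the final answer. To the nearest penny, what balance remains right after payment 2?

£4,502.70

Monthly rate r = 10.5%/12 = 0.875% = 0.00875.
Each month: B ← B·(1+r) − £190.00.
Month 1: interest £42.00; balance after payment £4,652.00.
Month 2: interest £40.71; balance after payment £4,502.70.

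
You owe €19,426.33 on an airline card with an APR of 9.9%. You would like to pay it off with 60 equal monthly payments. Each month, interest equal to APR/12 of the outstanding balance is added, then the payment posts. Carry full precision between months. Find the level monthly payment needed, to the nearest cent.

Monthly rate r = 9.9%/12 = 0.825% = 0.00825.
Level-payment amortization: P = B₀·r / (1 − (1+r)^(−n)) = 19426.33·0.00825 / (1 − 1.00825^(−60)).
Denominator 1 − (1+r)^(−60) = 0.389189971.
P = 160.267 / 0.389189971 ≈ 411.80.

€411.80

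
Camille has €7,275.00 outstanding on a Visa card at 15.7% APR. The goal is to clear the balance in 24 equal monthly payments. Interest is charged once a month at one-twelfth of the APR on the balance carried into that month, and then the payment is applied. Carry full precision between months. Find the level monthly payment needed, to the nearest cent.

Monthly rate r = 15.7%/12 = 1.30833% = 0.0130833.
Level-payment amortization: P = B₀·r / (1 − (1+r)^(−n)) = 7275.00·0.0130833 / (1 − 1.01308^(−24)).
Denominator 1 − (1+r)^(−24) = 0.26799187.
P = 95.1812 / 0.26799187 ≈ 355.16.

€355.16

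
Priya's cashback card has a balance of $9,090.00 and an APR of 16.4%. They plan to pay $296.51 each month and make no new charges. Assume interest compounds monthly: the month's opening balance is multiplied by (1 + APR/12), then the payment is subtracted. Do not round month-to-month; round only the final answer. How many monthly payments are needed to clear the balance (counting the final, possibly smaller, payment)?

40 months

Monthly rate r = 16.4%/12 = 1.36667% = 0.0136667.
Recurrence: B ← B·(1+r) − $296.51.
Month 1: interest $124.23; balance after payment $8,917.72.
Month 2: interest $121.88; balance after payment $8,743.09.
Closed form: n = −ln(1 − rB₀/P)/ln(1+r) = −ln(0.58103)/ln(1.01367) ≈ 40.000, so the balance reaches zero during payment 40.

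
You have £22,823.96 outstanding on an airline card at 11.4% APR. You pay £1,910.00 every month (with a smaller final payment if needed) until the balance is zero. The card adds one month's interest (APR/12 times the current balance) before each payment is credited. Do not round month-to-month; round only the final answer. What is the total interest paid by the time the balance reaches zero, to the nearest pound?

Monthly rate r = 11.4%/12 = 0.95% = 0.0095.
Payoff takes n = ⌈−ln(1 − rB₀/P)/ln(1+r)⌉ = ⌈12.744⌉ = 13 payments; the last is £1,423.32.
Total paid = 12·£1,910.00 + £1,423.32 = £24,343.32.
Total interest = total paid − principal = £24,343.32 − £22,823.96 = £1,519.36.

£1,519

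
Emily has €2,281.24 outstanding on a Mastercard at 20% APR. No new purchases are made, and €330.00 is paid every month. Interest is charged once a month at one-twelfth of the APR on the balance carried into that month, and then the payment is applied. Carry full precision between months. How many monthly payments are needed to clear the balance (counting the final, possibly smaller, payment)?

Monthly rate r = 20%/12 = 1.66667% = 0.0166667.
Recurrence: B ← B·(1+r) − €330.00.
Month 1: interest €38.02; balance after payment €1,989.26.
Month 2: interest €33.15; balance after payment €1,692.42.
Closed form: n = −ln(1 − rB₀/P)/ln(1+r) = −ln(0.88479)/ln(1.01667) ≈ 7.406, so the balance reaches zero during payment 8.

8 months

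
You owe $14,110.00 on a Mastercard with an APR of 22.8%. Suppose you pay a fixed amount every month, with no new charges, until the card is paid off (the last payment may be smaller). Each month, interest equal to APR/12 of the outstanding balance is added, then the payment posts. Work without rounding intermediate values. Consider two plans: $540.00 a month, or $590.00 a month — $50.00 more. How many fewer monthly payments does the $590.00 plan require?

4 fewer payments

Monthly rate r = 22.8%/12 = 1.9% = 0.019.
At $540.00/mo: n = ⌈−ln(1 − rB₀/P)/ln(1+r)⌉ = 37 payments (last $245.55); total interest = total paid − $14,110.00 = $5,575.55.
At $590.00/mo: 33 payments (last $112.27); total interest $4,882.27.
Payments saved = 37 − 33 = 4.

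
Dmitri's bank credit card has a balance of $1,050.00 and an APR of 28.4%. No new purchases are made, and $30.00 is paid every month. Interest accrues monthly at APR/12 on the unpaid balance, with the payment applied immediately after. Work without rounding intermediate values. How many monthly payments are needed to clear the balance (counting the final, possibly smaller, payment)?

Monthly rate r = 28.4%/12 = 2.36667% = 0.0236667.
Recurrence: B ← B·(1+r) − $30.00.
Month 1: interest $24.85; balance after payment $1,044.85.
Month 2: interest $24.73; balance after payment $1,039.58.
Closed form: n = −ln(1 − rB₀/P)/ln(1+r) = −ln(0.17167)/ln(1.02367) ≈ 75.337, so the balance reaches zero during payment 76.

76 payments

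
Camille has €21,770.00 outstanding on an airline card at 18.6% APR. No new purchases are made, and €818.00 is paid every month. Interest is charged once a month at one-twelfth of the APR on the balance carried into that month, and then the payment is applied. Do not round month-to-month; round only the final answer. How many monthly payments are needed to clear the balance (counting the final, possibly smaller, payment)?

Monthly rate r = 18.6%/12 = 1.55% = 0.0155.
Recurrence: B ← B·(1+r) − €818.00.
Month 1: interest €337.44; balance after payment €21,289.44.
Month 2: interest €329.99; balance after payment €20,801.42.
Closed form: n = −ln(1 − rB₀/P)/ln(1+r) = −ln(0.58749)/ln(1.0155) ≈ 34.581, so the balance reaches zero during payment 35.

35 payments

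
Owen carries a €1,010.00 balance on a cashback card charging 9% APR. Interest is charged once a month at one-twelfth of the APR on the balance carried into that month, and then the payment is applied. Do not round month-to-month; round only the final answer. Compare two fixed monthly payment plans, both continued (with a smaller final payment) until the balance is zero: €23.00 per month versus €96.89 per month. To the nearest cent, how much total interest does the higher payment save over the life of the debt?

€174.12

Monthly rate r = 9%/12 = 0.75% = 0.0075.
At €23.00/mo: n = ⌈−ln(1 − rB₀/P)/ln(1+r)⌉ = 54 payments (last €10.76); total interest = total paid − €1,010.00 = €219.76.
At €96.89/mo: 11 payments (last €86.74); total interest €45.64.
Interest saved = €219.76 − €45.64 = €174.12.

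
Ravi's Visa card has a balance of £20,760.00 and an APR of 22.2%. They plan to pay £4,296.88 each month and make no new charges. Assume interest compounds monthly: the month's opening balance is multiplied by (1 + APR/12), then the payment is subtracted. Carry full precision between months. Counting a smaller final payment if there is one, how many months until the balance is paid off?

6 months

Monthly rate r = 22.2%/12 = 1.85% = 0.0185.
Recurrence: B ← B·(1+r) − £4,296.88.
Month 1: interest £384.06; balance after payment £16,847.18.
Month 2: interest £311.67; balance after payment £12,861.97.
Month 3: interest £237.95; balance after payment £8,803.04.
Month 4: interest £162.86; balance after payment £4,669.02.
Month 5: interest £86.38; balance after payment £458.51.
Month 6: interest £8.48; balance after payment £0.00.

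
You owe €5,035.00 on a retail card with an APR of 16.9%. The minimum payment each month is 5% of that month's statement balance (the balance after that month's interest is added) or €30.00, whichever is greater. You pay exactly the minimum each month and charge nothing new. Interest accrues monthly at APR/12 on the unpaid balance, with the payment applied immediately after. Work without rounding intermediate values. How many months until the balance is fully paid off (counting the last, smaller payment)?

81 months

Monthly rate r = 16.9%/12 = 1.40833% = 0.0140833.
While 5% of the post-interest balance exceeds €30.00, each month B ← (B·(1+r))·(1 − 0.05), i.e. B shrinks by the factor (1+r)·0.95 = 0.96338.
This holds for months 1–58. Entering month 59 the balance is €578.42; 5% of the post-interest balance is now below €30.00, so the flat €30.00 minimum applies from here.
From month 59 a fixed €30.00 at rate r clears €578.42 in 23 more payments. Total: 58 + 23 = 81 months.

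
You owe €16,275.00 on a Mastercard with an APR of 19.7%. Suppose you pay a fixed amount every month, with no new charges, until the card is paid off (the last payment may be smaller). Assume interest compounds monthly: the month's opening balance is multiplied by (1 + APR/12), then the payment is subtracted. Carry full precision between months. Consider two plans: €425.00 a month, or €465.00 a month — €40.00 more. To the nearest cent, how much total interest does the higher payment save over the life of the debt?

Monthly rate r = 19.7%/12 = 1.64167% = 0.0164167.
At €425.00/mo: n = ⌈−ln(1 − rB₀/P)/ln(1+r)⌉ = 61 payments (last €356.47); total interest = total paid − €16,275.00 = €9,581.47.
At €465.00/mo: 53 payments (last €228.00); total interest €8,133.00.
Interest saved = €9,581.47 − €8,133.00 = €1,448.47.

€1,448.47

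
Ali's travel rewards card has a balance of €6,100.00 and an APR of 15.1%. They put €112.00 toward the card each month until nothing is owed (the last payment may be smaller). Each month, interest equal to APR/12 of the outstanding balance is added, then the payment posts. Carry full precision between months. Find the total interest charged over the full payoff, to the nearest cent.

Monthly rate r = 15.1%/12 = 1.25833% = 0.0125833.
Payoff takes n = ⌈−ln(1 − rB₀/P)/ln(1+r)⌉ = ⌈92.466⌉ = 93 payments; the last is €52.36.
Total paid = 92·€112.00 + €52.36 = €10,356.36.
Total interest = total paid − principal = €10,356.36 − €6,100.00 = €4,256.36.

€4,256.36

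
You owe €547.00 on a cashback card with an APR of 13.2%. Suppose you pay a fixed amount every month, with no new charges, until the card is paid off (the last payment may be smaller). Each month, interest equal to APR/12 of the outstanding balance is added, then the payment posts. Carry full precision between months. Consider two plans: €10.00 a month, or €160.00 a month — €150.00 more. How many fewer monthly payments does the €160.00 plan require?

Monthly rate r = 13.2%/12 = 1.1% = 0.011.
At €10.00/mo: n = ⌈−ln(1 − rB₀/P)/ln(1+r)⌉ = 85 payments (last €1.46); total interest = total paid − €547.00 = €294.46.
At €160.00/mo: 4 payments (last €80.83); total interest €13.83.
Payments saved = 85 − 4 = 81.

81 fewer payments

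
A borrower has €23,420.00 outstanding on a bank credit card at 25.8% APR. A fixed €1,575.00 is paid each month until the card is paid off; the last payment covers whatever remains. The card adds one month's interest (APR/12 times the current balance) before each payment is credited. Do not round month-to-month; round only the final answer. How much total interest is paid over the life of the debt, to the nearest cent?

€5,103.80

Monthly rate r = 25.8%/12 = 2.15% = 0.0215.
Payoff takes n = ⌈−ln(1 − rB₀/P)/ln(1+r)⌉ = ⌈18.109⌉ = 19 payments; the last is €173.80.
Total paid = 18·€1,575.00 + €173.80 = €28,523.80.
Total interest = total paid − principal = €28,523.80 − €23,420.00 = €5,103.80.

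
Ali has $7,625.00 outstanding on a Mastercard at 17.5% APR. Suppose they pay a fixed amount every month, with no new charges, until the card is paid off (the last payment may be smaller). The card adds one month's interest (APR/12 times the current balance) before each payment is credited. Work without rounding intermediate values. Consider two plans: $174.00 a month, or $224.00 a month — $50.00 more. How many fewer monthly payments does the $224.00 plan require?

23 fewer payments

Monthly rate r = 17.5%/12 = 1.45833% = 0.0145833.
At $174.00/mo: n = ⌈−ln(1 − rB₀/P)/ln(1+r)⌉ = 71 payments (last $67.67); total interest = total paid − $7,625.00 = $4,622.67.
At $224.00/mo: 48 payments (last $86.16); total interest $2,989.16.
Payments saved = 71 − 48 = 23.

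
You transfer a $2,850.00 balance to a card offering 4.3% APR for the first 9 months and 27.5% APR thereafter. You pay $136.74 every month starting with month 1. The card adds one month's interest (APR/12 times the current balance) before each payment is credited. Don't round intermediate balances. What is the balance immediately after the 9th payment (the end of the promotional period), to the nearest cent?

$1,694.79

Promo months 1–9 at r₀ = 4.3%/12 = 0.00358333; months 10+ at r₁ = 27.5%/12 = 0.0229167.
After month 9: iterate B ← B·(1+r₀) − $136.74 for 9 months → $1,694.79.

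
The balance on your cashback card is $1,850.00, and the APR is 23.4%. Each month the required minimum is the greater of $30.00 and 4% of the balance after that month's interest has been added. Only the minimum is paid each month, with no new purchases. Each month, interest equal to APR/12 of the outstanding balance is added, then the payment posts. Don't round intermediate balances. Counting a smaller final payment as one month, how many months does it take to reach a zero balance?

Monthly rate r = 23.4%/12 = 1.95% = 0.0195.
While 4% of the post-interest balance exceeds $30.00, each month B ← (B·(1+r))·(1 − 0.04), i.e. B shrinks by the factor (1+r)·0.96 = 0.97872.
This holds for months 1–43. Entering month 44 the balance is $733.64; 4% of the post-interest balance is now below $30.00, so the flat $30.00 minimum applies from here.
From month 44 a fixed $30.00 at rate r clears $733.64 in 34 more payments. Total: 43 + 34 = 77 months.

77 months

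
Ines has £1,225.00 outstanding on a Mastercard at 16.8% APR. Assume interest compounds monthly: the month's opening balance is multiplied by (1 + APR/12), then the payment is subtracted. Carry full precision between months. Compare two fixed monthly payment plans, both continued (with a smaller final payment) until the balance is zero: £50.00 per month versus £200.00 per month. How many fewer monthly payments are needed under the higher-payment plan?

24 fewer payments

Monthly rate r = 16.8%/12 = 1.4% = 0.014.
At £50.00/mo: n = ⌈−ln(1 − rB₀/P)/ln(1+r)⌉ = 31 payments (last £10.79); total interest = total paid − £1,225.00 = £285.79.
At £200.00/mo: 7 payments (last £90.02); total interest £65.02.
Payments saved = 31 − 7 = 24.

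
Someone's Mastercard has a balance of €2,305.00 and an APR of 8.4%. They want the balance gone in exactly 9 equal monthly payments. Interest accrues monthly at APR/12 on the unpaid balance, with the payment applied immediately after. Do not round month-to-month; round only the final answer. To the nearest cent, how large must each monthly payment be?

Monthly rate r = 8.4%/12 = 0.7% = 0.007.
Level-payment amortization: P = B₀·r / (1 − (1+r)^(−n)) = 2305.00·0.007 / (1 − 1.007^(−9)).
Denominator 1 − (1+r)^(−9) = 0.0608504278.
P = 16.135 / 0.0608504278 ≈ 265.16.

€265.16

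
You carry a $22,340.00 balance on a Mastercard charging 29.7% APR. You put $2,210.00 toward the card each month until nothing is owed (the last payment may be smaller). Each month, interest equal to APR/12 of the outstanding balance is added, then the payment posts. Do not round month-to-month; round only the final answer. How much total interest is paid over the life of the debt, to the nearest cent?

Monthly rate r = 29.7%/12 = 2.475% = 0.02475.
Payoff takes n = ⌈−ln(1 − rB₀/P)/ln(1+r)⌉ = ⌈11.777⌉ = 12 payments; the last is $1,721.87.
Total paid = 11·$2,210.00 + $1,721.87 = $26,031.87.
Total interest = total paid − principal = $26,031.87 − $22,340.00 = $3,691.87.

$3,691.87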